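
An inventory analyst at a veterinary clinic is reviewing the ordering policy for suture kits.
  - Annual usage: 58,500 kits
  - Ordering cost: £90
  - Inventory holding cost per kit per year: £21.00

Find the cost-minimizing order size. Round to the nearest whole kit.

708 kits

2DS/H = 2·58,500·90/21 = 501,428.57
EOQ = √501,428.57 ≈ 708.12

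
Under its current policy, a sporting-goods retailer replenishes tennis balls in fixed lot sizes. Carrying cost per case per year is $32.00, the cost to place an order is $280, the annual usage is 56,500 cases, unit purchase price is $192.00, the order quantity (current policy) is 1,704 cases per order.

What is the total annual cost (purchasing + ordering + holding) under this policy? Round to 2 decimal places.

Orders/yr = 56,500/1,704 = 33.157; ordering cost = 33.157 × $280 = $9,284.04
Average inventory = 1,704/2 = 852; holding cost = 852 × $32 = $27,264.00
Purchase cost = D·C = 56,500 × 192 = $10,848,000.00
Total = $9,284.04 + $27,264.00 + $10,848,000.00 = $10,884,548.04

$10,884,548.04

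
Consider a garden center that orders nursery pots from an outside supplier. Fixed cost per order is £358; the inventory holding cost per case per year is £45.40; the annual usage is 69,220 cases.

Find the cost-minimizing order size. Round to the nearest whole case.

EOQ = √(2DS/H) = √(2 × 69,220 × 358 / 45.4)
    = √(1,091,663.44) ≈ 1,044.83

1,045 cases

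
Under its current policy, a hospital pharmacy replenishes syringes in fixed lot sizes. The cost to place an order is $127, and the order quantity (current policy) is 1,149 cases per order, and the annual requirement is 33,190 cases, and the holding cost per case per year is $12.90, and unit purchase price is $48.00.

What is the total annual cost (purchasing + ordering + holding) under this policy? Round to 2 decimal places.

$1,604,199.57

Ordering: D/Q × S = 33,190/1,149 × $127 = $3,668.52
Holding:  Q/2 × H = 1,149/2 × $12.9 = $7,411.05
Purchase cost = D·C = 33,190 × 48 = $1,593,120.00
Total = $3,668.52 + $7,411.05 + $1,593,120.00 = $1,604,199.57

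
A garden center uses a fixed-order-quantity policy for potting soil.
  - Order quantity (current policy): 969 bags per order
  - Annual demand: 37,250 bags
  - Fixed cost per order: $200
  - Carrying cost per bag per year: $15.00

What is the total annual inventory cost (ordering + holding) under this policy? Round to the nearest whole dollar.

Ordering: D/Q × S = 37,250/969 × $200 = $7,688.34
Holding:  Q/2 × H = 969/2 × $15 = $7,267.50
Total = $7,688.34 + $7,267.50 = $14,955.84

$14,956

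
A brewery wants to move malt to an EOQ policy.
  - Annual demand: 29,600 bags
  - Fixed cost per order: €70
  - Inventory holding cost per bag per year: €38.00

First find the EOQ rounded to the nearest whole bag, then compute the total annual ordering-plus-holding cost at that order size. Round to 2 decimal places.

€12,548.79

Optimal lot size Q* = (2 × 29,600 × €70 / €38)^½ ≈ 330.23 → Q = 330 bags
Annual ordering cost = (D/Q)·S = (29,600/330) × 70 = €6,278.79
Annual holding cost  = (Q/2)·H = (330/2) × 38 = €6,270.00
Total = €6,278.79 + €6,270.00 = €12,548.79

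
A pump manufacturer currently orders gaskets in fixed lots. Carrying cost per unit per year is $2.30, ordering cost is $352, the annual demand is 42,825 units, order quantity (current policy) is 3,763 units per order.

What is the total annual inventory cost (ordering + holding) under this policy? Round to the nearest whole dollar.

$8,333

Orders/yr = 42,825/3,763 = 11.381; ordering cost = 11.381 × $352 = $4,005.95
Average inventory = 3,763/2 = 1881.5; holding cost = 1881.5 × $2.3 = $4,327.45
Total = $4,005.95 + $4,327.45 = $8,333.40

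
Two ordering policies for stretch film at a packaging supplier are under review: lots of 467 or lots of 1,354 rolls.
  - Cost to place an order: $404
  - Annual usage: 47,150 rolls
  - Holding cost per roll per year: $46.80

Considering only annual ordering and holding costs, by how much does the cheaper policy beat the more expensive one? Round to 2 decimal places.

TC(Q) = (D/Q)S + (Q/2)H
TC(467) = (47,150/467)×404 + (467/2)×46.8 = $51,717.09
TC(1,354) = (47,150/1,354)×404 + (1,354/2)×46.8 = $45,751.99
Cheaper: Q = 1,354.  Difference = $5,965.10

$5,965.10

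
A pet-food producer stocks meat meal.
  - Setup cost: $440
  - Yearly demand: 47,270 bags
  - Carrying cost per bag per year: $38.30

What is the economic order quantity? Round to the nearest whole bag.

2DS/H = 2·47,270·440/38.3 = 1,086,099.22
EOQ = √1,086,099.22 ≈ 1,042.16

1,042 bags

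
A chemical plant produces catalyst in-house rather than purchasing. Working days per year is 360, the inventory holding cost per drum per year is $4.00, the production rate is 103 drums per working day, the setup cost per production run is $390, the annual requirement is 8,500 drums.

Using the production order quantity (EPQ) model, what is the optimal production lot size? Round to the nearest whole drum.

1,466 drums

Daily demand d = 8,500/360 = 23.611; p = 103; 1 − d/p = 0.77077
EPQ = √(2DS / (H(1 − d/p)))
    = √(2 × 8,500 × 390 / (4 × 0.77077)) ≈ 1,466.44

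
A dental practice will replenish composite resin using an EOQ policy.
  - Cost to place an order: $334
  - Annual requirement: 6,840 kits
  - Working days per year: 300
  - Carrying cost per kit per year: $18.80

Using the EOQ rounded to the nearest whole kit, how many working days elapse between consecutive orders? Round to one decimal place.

Q* = √(2·D·S / H) = √(2·6,840·334 / 18.8) = √243,038.3 ≈ 492.99 → Q = 493 kits
Days between orders = 300 / (D/Q) = 300 / 13.874 ≈ 21.623

21.6 days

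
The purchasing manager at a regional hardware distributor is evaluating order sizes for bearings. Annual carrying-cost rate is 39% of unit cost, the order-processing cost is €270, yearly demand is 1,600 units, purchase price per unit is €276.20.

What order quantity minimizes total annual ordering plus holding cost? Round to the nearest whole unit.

Carrying cost H = €276.2 × 39% = €107.7180/unit/yr
Q* = √(2·D·S / H) = √(2·1,600·270 / 107.718) = √8,020.9 ≈ 89.56

90 units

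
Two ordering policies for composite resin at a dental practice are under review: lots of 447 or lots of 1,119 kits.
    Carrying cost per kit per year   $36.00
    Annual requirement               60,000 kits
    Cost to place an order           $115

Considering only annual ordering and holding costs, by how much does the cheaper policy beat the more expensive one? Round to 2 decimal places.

$2,825.98

TC(Q) = (D/Q)S + (Q/2)H
TC(447) = (60,000/447)×115 + (447/2)×36 = $23,482.24
TC(1,119) = (60,000/1,119)×115 + (1,119/2)×36 = $26,308.22
Lots of 447 are cheaper by $2,825.98.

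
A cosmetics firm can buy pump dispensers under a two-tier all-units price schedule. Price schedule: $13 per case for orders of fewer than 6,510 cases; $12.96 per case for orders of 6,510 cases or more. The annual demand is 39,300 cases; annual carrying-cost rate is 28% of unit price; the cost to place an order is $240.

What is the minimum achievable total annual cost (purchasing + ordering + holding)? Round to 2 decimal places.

$519,186.43

H₁ = 28%×$13 = $3.6400;  H₂ = 28%×$12.96 = $3.6288
EOQ₁ = √(2×39,300×240/3.6400) = 2,276.49  (< 6,510, feasible at tier 1)
EOQ₂ = √(2×39,300×240/3.6288) = 2,280.00  (< 6,510 → use Q = 6,510 at tier-2 price)
TC(tier 1 (EOQ₁), Q≈2,276.5) = $519,186.43
TC(tier 2, Q≈6,510.0) = $522,588.59
Minimum at tier 1 (EOQ₁): $519,186.43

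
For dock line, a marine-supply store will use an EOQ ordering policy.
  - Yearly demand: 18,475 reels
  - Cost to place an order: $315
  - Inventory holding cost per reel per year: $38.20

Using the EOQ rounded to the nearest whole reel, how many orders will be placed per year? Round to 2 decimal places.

EOQ = √(2DS/H) = √(2 × 18,475 × 315 / 38.2)
    = √(304,692.41) ≈ 551.99 → Q = 552
N = D/Q = 18,475/552 ≈ 33.469 orders/yr

33.47 orders per year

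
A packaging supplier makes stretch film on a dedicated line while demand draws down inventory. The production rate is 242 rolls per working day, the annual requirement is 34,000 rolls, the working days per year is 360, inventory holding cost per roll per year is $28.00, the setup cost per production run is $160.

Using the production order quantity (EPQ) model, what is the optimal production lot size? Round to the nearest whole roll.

798 rolls

Daily demand d = 34,000/360 = 94.444; p = 242; 1 − d/p = 0.60973
EPQ = √(2DS / (H(1 − d/p)))
    = √(2 × 34,000 × 160 / (28 × 0.60973)) ≈ 798.30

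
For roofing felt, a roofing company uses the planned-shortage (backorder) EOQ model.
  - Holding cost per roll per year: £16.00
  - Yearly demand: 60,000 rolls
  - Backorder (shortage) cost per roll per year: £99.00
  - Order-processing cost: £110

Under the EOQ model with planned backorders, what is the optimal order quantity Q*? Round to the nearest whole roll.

Q* = √(2DS/H) · √((H + b)/b)
   = √(2 × 60,000 × 110 / 16) · √((16 + 99) / 99)
   = 908.295 × 1.0778 ≈ 978.95

979 rolls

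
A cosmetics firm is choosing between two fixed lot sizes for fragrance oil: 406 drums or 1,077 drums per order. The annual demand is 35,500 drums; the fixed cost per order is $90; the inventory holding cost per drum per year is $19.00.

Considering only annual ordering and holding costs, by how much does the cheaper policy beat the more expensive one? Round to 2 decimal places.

$1,471.62

Annual cost at Q: ordering D·S/Q plus holding Q·H/2.
TC(406) = (35,500/406)×90 + (406/2)×19 = $11,726.46
TC(1,077) = (35,500/1,077)×90 + (1,077/2)×19 = $13,198.07
|ΔTC| = |$11,726.46 − $13,198.07| = $1,471.62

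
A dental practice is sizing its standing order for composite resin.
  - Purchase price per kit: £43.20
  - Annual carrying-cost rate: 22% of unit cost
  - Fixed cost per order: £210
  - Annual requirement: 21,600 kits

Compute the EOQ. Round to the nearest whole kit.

977 kits

Holding cost per kit per year: H = 22% × £43.2 = £9.5040
EOQ = √(2DS/H) = √(2 × 21,600 × 210 / 9.504)
    = √(954,545.45) ≈ 977.01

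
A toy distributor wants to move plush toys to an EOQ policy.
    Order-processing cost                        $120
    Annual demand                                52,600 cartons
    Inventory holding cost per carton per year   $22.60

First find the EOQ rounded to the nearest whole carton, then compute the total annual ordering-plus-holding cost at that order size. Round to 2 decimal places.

EOQ = √(2DS/H) = √(2 × 52,600 × 120 / 22.6)
    = √(558,584.07) ≈ 747.38 → Q = 747 cartons
Annual ordering cost = (D/Q)·S = (52,600/747) × 120 = $8,449.80
Annual holding cost  = (Q/2)·H = (747/2) × 22.6 = $8,441.10
Total = $8,449.80 + $8,441.10 = $16,890.90

$16,890.90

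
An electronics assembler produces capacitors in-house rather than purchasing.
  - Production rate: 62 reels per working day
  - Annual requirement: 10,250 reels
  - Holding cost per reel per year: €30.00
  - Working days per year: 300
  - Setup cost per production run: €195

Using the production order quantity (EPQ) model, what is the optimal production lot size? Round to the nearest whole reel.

545 reels

d = 10,250/300 = 34.1667 reels/day;  effective holding cost H(1 − d/p) = 30·(1 − 34.1667/62) = 13.46774
Q* = √(2DS / H_eff) = √(2·10,250·195 / 13.46774) ≈ 544.81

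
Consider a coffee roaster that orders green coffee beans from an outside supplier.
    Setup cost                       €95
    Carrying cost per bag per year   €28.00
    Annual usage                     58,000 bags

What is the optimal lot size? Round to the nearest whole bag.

Q* = √(2·D·S / H) = √(2·58,000·95 / 28) = √393,571.4 ≈ 627.35

627 bags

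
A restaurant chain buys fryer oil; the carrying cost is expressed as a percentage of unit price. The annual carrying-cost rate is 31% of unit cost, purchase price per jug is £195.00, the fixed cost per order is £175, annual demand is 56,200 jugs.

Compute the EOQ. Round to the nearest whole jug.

Holding cost per jug per year: H = 31% × £195 = £60.4500
Optimal lot size Q* = (2 × 56,200 × £175 / £60.45)^½ ≈ 570.43

570 jugs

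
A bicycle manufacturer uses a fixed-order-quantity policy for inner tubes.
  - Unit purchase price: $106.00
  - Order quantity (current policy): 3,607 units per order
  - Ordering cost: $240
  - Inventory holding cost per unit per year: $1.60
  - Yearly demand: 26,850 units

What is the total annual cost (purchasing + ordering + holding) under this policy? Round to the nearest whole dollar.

$2,850,772

Orders/yr = 26,850/3,607 = 7.444; ordering cost = 7.444 × $240 = $1,786.53
Average inventory = 3,607/2 = 1803.5; holding cost = 1803.5 × $1.6 = $2,885.60
Purchase cost = D·C = 26,850 × 106 = $2,846,100.00
Total = $1,786.53 + $2,885.60 + $2,846,100.00 = $2,850,772.13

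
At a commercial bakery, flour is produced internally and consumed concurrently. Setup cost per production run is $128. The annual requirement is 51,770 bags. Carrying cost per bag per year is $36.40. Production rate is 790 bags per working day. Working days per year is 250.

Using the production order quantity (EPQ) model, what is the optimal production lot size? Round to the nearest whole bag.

Daily demand d = 51,770/250 = 207.080; p = 790; 1 − d/p = 0.73787
EPQ = √(2DS / (H(1 − d/p)))
    = √(2 × 51,770 × 128 / (36.4 × 0.73787)) ≈ 702.45

702 bags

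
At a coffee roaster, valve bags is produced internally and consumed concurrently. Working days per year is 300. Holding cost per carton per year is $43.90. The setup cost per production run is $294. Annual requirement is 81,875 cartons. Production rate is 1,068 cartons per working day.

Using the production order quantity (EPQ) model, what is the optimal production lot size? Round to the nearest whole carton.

d = 81,875/300 = 272.9167 cartons/day;  effective holding cost H(1 − d/p) = 43.9·(1 − 272.9167/1068) = 32.68180
Q* = √(2DS / H_eff) = √(2·81,875·294 / 32.68180) ≈ 1,213.70

1,214 cartons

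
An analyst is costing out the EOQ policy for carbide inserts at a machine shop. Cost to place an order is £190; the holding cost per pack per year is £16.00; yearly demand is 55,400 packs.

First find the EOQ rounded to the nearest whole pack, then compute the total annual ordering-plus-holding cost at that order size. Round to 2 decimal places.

£18,352.98

Optimal lot size Q* = (2 × 55,400 × £190 / £16)^½ ≈ 1,147.06 → Q = 1,147 packs
Annual ordering cost = (D/Q)·S = (55,400/1,147) × 190 = £9,176.98
Annual holding cost  = (Q/2)·H = (1,147/2) × 16 = £9,176.00
Total = £9,176.98 + £9,176.00 = £18,352.98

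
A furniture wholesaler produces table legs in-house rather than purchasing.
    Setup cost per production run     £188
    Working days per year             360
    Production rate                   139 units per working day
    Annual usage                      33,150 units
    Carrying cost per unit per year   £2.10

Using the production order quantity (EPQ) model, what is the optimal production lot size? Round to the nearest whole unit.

4,193 units

Daily demand d = 33,150/360 = 92.083; p = 139; 1 − d/p = 0.33753
EPQ = √(2DS / (H(1 − d/p)))
    = √(2 × 33,150 × 188 / (2.1 × 0.33753)) ≈ 4,193.43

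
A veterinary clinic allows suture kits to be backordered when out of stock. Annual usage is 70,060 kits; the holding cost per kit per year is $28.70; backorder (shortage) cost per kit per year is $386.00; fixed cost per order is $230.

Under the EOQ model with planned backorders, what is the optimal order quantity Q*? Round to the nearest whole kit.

1,098 kits

Basic EOQ = √(2·70,060·230/28.7) = 1,059.676
Backorder adjustment √((H+b)/b) = √((28.7+386)/386) = 1.0365
Q* = 1,059.676 × 1.0365 ≈ 1,098.36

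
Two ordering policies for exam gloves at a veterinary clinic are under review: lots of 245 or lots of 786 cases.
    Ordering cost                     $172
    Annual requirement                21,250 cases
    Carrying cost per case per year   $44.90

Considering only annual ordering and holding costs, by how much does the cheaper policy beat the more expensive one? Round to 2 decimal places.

$1,877.21

For each Q, cost = (D/Q)·S + (Q/2)·H.
TC(245) = (21,250/245)×172 + (245/2)×44.9 = $20,418.62
TC(786) = (21,250/786)×172 + (786/2)×44.9 = $22,295.83
|ΔTC| = |$20,418.62 − $22,295.83| = $1,877.21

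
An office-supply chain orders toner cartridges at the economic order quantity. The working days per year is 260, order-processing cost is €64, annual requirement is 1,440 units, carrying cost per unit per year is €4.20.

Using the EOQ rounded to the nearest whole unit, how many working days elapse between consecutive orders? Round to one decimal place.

Optimal lot size Q* = (2 × 1,440 × €64 / €4.2)^½ ≈ 209.49 → Q = 209 units
T = Q/D × 260 days = 209/1,440 × 260 = 37.736 days

37.7 days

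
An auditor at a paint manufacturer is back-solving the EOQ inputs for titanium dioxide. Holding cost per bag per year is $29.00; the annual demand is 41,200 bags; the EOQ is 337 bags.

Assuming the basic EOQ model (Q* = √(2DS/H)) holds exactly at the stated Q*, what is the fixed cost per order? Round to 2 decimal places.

$39.97

From Q* = √(2DS/H) ⇒ Q*² = 2DS/H.
S = Q²H / (2D) = 337² × 29 / (2 × 41,200) = 39.9697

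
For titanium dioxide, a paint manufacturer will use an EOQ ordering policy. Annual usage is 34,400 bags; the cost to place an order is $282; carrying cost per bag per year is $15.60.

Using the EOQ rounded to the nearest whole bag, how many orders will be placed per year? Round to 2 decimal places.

30.85 orders per year

Optimal lot size Q* = (2 × 34,400 × $282 / $15.6)^½ ≈ 1,115.21 → Q = 1,115
N = D/Q = 34,400/1,115 ≈ 30.852 orders/yr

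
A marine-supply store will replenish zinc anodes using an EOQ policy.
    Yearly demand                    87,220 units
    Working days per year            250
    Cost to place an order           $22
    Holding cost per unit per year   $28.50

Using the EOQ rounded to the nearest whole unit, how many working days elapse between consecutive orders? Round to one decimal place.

2DS/H = 2·87,220·22/28.5 = 134,655.44
EOQ = √134,655.44 ≈ 366.95 → Q = 367 units
Cycle time = (working days × Q)/D = (250 × 367) / 87,220 = 1.052 days

1.1 days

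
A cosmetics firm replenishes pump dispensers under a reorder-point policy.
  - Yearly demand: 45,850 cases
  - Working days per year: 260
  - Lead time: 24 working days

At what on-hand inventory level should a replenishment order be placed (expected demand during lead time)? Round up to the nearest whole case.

4,233 cases

Daily demand d = 45,850 / 260 = 176.346 cases/day
Demand during lead time = 176.346 × 24 = 4,232.31
Reorder point = 4,232.31 → round up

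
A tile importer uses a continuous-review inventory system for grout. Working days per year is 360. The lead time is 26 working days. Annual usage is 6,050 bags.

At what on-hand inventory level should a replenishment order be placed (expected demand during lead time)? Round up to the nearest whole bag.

437 bags

Daily demand d = 6,050 / 360 = 16.806 bags/day
Demand during lead time = 16.806 × 26 = 436.94
Reorder point = 436.94 → round up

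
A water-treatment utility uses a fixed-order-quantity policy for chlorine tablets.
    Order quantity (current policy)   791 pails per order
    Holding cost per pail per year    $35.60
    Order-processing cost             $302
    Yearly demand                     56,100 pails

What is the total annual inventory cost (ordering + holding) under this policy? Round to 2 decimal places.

$35,498.51

Annual ordering cost = (D/Q)·S = (56,100/791) × 302 = $21,418.71
Annual holding cost  = (Q/2)·H = (791/2) × 35.6 = $14,079.80
Total = $21,418.71 + $14,079.80 = $35,498.51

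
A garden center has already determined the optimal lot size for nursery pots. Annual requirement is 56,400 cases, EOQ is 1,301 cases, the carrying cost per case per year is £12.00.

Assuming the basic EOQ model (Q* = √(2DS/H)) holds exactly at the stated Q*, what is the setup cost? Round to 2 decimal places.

Since Q* = (2DS/H)^½, squaring gives Q*²·H = 2DS.
S = Q²H / (2D) = 1,301² × 12 / (2 × 56,400) = 180.0639

£180.06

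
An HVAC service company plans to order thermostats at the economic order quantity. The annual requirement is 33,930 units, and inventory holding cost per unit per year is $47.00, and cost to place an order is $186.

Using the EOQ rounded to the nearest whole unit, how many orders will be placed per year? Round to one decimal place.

65.5 orders per year

EOQ = √(2DS/H) = √(2 × 33,930 × 186 / 47)
    = √(268,552.34) ≈ 518.22 → Q = 518
Orders per year = D/Q = 33,930 / 518 = 65.502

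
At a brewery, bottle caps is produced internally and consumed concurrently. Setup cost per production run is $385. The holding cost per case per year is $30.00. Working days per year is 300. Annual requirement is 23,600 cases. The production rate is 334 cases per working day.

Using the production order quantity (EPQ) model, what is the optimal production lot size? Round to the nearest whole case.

d = 23,600/300 = 78.6667 cases/day;  effective holding cost H(1 − d/p) = 30·(1 − 78.6667/334) = 22.93413
Q* = √(2DS / H_eff) = √(2·23,600·385 / 22.93413) ≈ 890.14

890 cases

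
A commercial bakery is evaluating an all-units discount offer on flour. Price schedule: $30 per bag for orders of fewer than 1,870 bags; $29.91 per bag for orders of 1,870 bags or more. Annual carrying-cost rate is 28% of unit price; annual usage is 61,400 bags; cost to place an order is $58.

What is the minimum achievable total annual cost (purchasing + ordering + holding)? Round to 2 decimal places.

H₁ = 28%×$30 = $8.4000;  H₂ = 28%×$29.91 = $8.3748
EOQ₁ = √(2×61,400×58/8.4000) = 920.82  (< 1,870, feasible at tier 1)
EOQ₂ = √(2×61,400×58/8.3748) = 922.20  (< 1,870 → use Q = 1,870 at tier-2 price)
TC(tier 1 (EOQ₁), Q≈920.8) = $1,849,734.87
TC(tier 2, Q≈1,870.0) = $1,846,208.82
Minimum at tier 2: $1,846,208.82

$1,846,208.82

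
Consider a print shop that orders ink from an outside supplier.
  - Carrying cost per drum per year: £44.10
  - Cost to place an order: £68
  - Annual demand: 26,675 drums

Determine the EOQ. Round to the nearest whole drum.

2DS/H = 2·26,675·68/44.1 = 82,263.04
EOQ = √82,263.04 ≈ 286.82

287 drums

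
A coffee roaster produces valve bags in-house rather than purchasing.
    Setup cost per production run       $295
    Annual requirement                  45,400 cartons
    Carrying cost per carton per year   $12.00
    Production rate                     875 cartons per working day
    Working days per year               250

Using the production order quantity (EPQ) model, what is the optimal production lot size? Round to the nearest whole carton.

Daily demand d = 45,400/250 = 181.600; p = 875; 1 − d/p = 0.79246
EPQ = √(2DS / (H(1 − d/p)))
    = √(2 × 45,400 × 295 / (12 × 0.79246)) ≈ 1,678.32

1,678 cartons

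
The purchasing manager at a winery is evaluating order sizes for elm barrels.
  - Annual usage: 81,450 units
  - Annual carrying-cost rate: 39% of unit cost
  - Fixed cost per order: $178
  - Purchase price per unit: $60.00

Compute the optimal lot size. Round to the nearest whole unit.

H = i·C = 0.39 × $60 = $23.4000 per unit-year
2DS/H = 2·81,450·178/23.4 = 1,239,153.85
EOQ = √1,239,153.85 ≈ 1,113.17

1,113 units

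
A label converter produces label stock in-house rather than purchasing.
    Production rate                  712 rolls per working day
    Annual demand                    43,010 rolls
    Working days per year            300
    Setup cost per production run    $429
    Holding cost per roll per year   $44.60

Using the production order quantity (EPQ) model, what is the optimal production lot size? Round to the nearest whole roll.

1,018 rolls

Daily demand d = 43,010/300 = 143.367; p = 712; 1 − d/p = 0.79864
EPQ = √(2DS / (H(1 − d/p)))
    = √(2 × 43,010 × 429 / (44.6 × 0.79864)) ≈ 1,017.85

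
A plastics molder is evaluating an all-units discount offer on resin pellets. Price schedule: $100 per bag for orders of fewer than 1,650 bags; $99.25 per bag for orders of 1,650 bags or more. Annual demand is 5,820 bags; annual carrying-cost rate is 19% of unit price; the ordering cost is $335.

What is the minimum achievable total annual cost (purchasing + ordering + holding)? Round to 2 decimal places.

$590,607.47

H₁ = 19%×$100 = $19.0000;  H₂ = 19%×$99.25 = $18.8575
EOQ₁ = √(2×5,820×335/19.0000) = 453.02  (< 1,650, feasible at tier 1)
EOQ₂ = √(2×5,820×335/18.8575) = 454.73  (< 1,650 → use Q = 1,650 at tier-2 price)
TC(tier 1 (EOQ₁), Q≈453.0) = $590,607.47
TC(tier 2, Q≈1,650.0) = $594,374.07
Minimum at tier 1 (EOQ₁): $590,607.47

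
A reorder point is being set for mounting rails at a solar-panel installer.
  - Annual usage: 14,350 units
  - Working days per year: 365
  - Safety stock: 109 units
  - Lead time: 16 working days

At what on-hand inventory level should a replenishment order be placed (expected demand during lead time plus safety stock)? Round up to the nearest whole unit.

Daily demand d = 14,350 / 365 = 39.315 units/day
Demand during lead time = 39.315 × 16 = 629.04
Reorder point = 629.04 + 109 = 738.04 → round up

739 units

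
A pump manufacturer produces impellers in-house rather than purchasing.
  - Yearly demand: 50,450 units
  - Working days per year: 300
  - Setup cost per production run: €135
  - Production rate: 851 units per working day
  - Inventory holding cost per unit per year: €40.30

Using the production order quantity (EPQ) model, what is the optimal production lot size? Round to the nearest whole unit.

Daily demand d = 50,450/300 = 168.167; p = 851; 1 − d/p = 0.80239
EPQ = √(2DS / (H(1 − d/p)))
    = √(2 × 50,450 × 135 / (40.3 × 0.80239)) ≈ 649.03

649 units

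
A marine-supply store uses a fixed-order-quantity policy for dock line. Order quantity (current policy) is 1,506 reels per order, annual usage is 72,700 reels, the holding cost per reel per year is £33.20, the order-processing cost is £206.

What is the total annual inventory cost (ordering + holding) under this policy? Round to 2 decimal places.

Annual ordering cost = (D/Q)·S = (72,700/1,506) × 206 = £9,944.36
Annual holding cost  = (Q/2)·H = (1,506/2) × 33.2 = £24,999.60
Total = £9,944.36 + £24,999.60 = £34,943.96

£34,943.96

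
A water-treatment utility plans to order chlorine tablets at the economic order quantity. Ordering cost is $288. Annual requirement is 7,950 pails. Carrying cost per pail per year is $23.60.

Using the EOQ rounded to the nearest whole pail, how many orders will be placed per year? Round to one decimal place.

2DS/H = 2·7,950·288/23.6 = 194,033.90
EOQ = √194,033.90 ≈ 440.49 → Q = 440
N = D/Q = 7,950/440 ≈ 18.068 orders/yr

18.1 orders per year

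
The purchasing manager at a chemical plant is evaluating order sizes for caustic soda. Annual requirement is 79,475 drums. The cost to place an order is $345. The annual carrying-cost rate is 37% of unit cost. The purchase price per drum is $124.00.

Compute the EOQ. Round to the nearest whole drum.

1,093 drums

Carrying cost H = $124 × 37% = $45.8800/drum/yr
Optimal lot size Q* = (2 × 79,475 × $345 / $45.88)^½ ≈ 1,093.27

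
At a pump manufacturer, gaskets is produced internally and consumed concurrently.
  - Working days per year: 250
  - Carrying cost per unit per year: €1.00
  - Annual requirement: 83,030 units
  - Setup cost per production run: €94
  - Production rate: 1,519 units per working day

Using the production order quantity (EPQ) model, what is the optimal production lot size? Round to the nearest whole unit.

Daily demand d = 83,030/250 = 332.120; p = 1519; 1 − d/p = 0.78136
EPQ = √(2DS / (H(1 − d/p)))
    = √(2 × 83,030 × 94 / (1 × 0.78136)) ≈ 4,469.63

4,470 units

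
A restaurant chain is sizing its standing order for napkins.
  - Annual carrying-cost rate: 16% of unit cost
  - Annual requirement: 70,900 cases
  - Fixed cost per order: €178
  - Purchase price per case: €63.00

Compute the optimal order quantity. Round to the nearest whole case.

Carrying cost H = €63 × 16% = €10.0800/case/yr
Optimal lot size Q* = (2 × 70,900 × €178 / €10.08)^½ ≈ 1,582.41

1,582 cases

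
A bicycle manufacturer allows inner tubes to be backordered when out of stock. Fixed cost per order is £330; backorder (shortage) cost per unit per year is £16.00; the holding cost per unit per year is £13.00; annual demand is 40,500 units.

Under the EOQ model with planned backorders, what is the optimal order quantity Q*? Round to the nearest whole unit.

1,930 units

Q* = √(2DS/H) · √((H + b)/b)
   = √(2 × 40,500 × 330 / 13) · √((13 + 16) / 16)
   = 1,433.930 × 1.3463 ≈ 1,930.49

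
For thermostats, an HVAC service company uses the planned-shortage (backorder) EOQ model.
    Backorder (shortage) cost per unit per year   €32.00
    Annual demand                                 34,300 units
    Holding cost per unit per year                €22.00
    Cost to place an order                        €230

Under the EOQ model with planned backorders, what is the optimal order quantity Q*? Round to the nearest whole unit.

1,100 units

Basic EOQ = √(2·34,300·230/22) = 846.866
Backorder adjustment √((H+b)/b) = √((22+32)/32) = 1.2990
Q* = 846.866 × 1.2990 ≈ 1,100.11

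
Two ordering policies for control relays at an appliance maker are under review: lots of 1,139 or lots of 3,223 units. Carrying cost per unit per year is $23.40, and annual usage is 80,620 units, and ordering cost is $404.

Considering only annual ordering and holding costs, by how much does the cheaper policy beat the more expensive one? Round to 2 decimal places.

$5,892.76

TC(Q) = (D/Q)S + (Q/2)H
TC(1,139) = (80,620/1,139)×404 + (1,139/2)×23.4 = $41,921.98
TC(3,223) = (80,620/3,223)×404 + (3,223/2)×23.4 = $47,814.74
Lots of 1,139 are cheaper by $5,892.76.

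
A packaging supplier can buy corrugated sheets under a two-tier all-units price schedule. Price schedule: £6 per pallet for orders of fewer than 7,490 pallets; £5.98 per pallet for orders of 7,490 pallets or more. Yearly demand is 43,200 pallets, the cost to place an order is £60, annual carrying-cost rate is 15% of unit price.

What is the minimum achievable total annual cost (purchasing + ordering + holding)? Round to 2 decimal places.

£261,360.00

H₁ = 15%×£6 = £0.9000;  H₂ = 15%×£5.98 = £0.8970
EOQ₁ = √(2×43,200×60/0.9000) = 2,400.00  (< 7,490, feasible at tier 1)
EOQ₂ = √(2×43,200×60/0.8970) = 2,404.01  (< 7,490 → use Q = 7,490 at tier-2 price)
TC(tier 1 (EOQ₁), Q≈2,400.0) = £261,360.00
TC(tier 2, Q≈7,490.0) = £262,041.33
Minimum at tier 1 (EOQ₁): £261,360.00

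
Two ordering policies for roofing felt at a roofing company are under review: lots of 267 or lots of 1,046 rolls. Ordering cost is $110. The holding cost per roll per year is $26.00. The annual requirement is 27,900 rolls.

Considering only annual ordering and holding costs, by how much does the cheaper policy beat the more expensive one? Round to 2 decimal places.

TC(Q) = (D/Q)S + (Q/2)H
TC(267) = (27,900/267)×110 + (267/2)×26 = $14,965.38
TC(1,046) = (27,900/1,046)×110 + (1,046/2)×26 = $16,532.03
|ΔTC| = |$14,965.38 − $16,532.03| = $1,566.65

$1,566.65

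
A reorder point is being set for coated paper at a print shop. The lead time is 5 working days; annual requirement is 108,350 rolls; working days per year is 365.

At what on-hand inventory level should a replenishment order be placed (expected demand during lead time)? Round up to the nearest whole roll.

1,485 rolls

Daily demand d = 108,350 / 365 = 296.849 rolls/day
Demand during lead time = 296.849 × 5 = 1,484.25
Reorder point = 1,484.25 → round up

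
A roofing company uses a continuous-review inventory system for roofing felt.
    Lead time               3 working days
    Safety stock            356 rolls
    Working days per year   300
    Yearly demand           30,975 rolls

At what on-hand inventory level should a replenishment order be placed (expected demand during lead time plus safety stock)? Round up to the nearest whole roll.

666 rolls

Daily demand d = 30,975 / 300 = 103.250 rolls/day
Demand during lead time = 103.250 × 3 = 309.75
Reorder point = 309.75 + 356 = 665.75 → round up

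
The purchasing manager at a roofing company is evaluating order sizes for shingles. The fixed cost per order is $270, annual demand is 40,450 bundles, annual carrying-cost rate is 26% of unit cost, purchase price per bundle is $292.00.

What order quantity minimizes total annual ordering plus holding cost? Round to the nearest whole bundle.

Carrying cost H = $292 × 26% = $75.9200/bundle/yr
Optimal lot size Q* = (2 × 40,450 × $270 / $75.92)^½ ≈ 536.39

536 bundles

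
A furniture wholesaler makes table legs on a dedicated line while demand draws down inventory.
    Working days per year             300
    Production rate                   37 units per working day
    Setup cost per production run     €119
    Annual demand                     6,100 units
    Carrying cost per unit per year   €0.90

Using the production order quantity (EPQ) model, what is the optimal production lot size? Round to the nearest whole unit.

Daily demand d = 6,100/300 = 20.333; p = 37; 1 − d/p = 0.45045
EPQ = √(2DS / (H(1 − d/p)))
    = √(2 × 6,100 × 119 / (0.9 × 0.45045)) ≈ 1,892.38

1,892 units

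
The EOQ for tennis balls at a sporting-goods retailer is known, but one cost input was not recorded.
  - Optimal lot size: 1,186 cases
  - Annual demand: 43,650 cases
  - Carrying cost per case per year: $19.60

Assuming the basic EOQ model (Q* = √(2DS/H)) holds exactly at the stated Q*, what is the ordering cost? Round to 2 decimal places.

$315.80

Since Q* = (2DS/H)^½, squaring gives Q*²·H = 2DS.
S = Q²H / (2D) = 1,186² × 19.6 / (2 × 43,650) = 315.7993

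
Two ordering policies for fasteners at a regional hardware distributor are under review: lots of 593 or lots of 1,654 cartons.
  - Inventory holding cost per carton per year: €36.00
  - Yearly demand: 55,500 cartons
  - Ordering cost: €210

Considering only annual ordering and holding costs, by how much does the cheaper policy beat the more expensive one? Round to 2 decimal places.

€6,490.25

For each Q, cost = (D/Q)·S + (Q/2)·H.
TC(593) = (55,500/593)×210 + (593/2)×36 = €30,328.30
TC(1,654) = (55,500/1,654)×210 + (1,654/2)×36 = €36,818.55
|ΔTC| = |€30,328.30 − €36,818.55| = €6,490.25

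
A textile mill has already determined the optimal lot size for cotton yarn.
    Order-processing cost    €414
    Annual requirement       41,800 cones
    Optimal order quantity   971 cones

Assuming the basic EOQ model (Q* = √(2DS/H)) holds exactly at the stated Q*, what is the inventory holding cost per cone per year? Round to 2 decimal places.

Since Q* = (2DS/H)^½, squaring gives Q*²·H = 2DS.
H = 2DS / Q² = 2 × 41,800 × 414 / 971² = 36.7086

€36.71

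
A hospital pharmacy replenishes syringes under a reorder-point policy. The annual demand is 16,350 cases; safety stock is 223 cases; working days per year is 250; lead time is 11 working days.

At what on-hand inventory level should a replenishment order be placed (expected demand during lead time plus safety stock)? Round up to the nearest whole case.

Daily demand d = 16,350 / 250 = 65.400 cases/day
Demand during lead time = 65.400 × 11 = 719.40
Reorder point = 719.40 + 223 = 942.40 → round up

943 cases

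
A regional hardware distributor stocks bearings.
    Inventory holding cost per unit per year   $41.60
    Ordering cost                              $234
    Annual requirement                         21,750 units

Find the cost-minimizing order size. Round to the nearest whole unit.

495 units

Optimal lot size Q* = (2 × 21,750 × $234 / $41.6)^½ ≈ 494.66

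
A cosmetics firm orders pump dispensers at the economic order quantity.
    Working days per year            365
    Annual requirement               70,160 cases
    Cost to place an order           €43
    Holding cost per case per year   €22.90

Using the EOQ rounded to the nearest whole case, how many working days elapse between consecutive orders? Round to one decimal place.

2.7 days

2DS/H = 2·70,160·43/22.9 = 263,482.97
EOQ = √263,482.97 ≈ 513.31 → Q = 513 cases
Days between orders = 365 / (D/Q) = 365 / 136.764 ≈ 2.669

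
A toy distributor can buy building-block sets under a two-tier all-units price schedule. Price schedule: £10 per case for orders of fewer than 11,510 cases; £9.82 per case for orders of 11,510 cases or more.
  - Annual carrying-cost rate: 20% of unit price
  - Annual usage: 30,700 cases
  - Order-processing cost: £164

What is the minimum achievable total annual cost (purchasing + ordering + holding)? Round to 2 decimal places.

H₁ = 20%×£10 = £2.0000;  H₂ = 20%×£9.82 = £1.9640
EOQ₁ = √(2×30,700×164/2.0000) = 2,243.84  (< 11,510, feasible at tier 1)
EOQ₂ = √(2×30,700×164/1.9640) = 2,264.31  (< 11,510 → use Q = 11,510 at tier-2 price)
TC(tier 1 (EOQ₁), Q≈2,243.8) = £311,487.67
TC(tier 2, Q≈11,510.0) = £313,214.25
Minimum at tier 1 (EOQ₁): £311,487.67

£311,487.67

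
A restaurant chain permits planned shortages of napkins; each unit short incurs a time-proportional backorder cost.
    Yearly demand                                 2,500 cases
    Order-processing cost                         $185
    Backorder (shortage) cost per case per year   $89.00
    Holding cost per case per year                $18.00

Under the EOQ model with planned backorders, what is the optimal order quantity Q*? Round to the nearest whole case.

249 cases

Basic EOQ = √(2·2,500·185/18) = 226.691
Backorder adjustment √((H+b)/b) = √((18+89)/89) = 1.0965
Q* = 226.691 × 1.0965 ≈ 248.56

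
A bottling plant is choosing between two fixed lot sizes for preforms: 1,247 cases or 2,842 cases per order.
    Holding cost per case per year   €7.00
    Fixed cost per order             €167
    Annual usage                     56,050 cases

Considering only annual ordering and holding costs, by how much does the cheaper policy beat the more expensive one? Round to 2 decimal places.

€1,369.78

For each Q, cost = (D/Q)·S + (Q/2)·H.
TC(1,247) = (56,050/1,247)×167 + (1,247/2)×7 = €11,870.80
TC(2,842) = (56,050/2,842)×167 + (2,842/2)×7 = €13,240.58
|ΔTC| = |€11,870.80 − €13,240.58| = €1,369.78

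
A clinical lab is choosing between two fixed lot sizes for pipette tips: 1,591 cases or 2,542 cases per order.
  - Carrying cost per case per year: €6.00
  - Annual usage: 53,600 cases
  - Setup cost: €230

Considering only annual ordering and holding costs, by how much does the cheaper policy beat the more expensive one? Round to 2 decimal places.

€45.86

TC(Q) = (D/Q)S + (Q/2)H
TC(1,591) = (53,600/1,591)×230 + (1,591/2)×6 = €12,521.59
TC(2,542) = (53,600/2,542)×230 + (2,542/2)×6 = €12,475.72
Lots of 2,542 are cheaper by €45.86.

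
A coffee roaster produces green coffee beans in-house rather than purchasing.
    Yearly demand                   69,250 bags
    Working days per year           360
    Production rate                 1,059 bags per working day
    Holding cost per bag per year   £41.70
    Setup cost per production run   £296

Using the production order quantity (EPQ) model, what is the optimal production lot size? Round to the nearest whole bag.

1,096 bags

Daily demand d = 69,250/360 = 192.361; p = 1059; 1 − d/p = 0.81836
EPQ = √(2DS / (H(1 − d/p)))
    = √(2 × 69,250 × 296 / (41.7 × 0.81836)) ≈ 1,096.05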